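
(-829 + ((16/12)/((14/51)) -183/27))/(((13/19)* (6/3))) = -497306/819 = -607.21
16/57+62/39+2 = 956/247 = 3.87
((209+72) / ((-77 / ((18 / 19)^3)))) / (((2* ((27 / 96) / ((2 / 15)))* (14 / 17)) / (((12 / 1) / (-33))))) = 0.32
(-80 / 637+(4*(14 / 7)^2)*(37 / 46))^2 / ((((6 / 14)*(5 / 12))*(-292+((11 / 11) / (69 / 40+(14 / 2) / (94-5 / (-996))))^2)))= -1583330552127069823301184 / 507804948163962755519395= -3.12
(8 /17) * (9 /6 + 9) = 84 /17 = 4.94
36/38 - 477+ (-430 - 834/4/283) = -9751613/10754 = -906.79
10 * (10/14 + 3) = 260/7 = 37.14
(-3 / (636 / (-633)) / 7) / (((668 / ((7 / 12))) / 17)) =3587 / 566464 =0.01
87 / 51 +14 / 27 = 1021 / 459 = 2.22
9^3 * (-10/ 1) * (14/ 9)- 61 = -11401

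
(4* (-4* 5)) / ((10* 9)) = -8 / 9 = -0.89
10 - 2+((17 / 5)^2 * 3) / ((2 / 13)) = 11671 / 50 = 233.42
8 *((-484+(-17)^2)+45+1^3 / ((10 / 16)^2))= -1179.52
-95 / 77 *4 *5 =-24.68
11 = 11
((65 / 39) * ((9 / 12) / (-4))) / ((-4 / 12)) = 15 / 16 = 0.94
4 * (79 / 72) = 4.39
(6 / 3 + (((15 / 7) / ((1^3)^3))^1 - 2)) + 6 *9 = 393 / 7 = 56.14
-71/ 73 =-0.97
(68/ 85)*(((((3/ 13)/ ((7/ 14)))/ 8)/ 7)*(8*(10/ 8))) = 6/ 91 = 0.07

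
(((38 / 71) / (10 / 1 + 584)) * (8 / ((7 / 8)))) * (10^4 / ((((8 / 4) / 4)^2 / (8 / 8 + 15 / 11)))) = 1264640000 / 1623699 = 778.86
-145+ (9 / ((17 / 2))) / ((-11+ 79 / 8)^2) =-22057 / 153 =-144.16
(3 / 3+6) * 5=35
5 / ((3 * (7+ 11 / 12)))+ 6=118 / 19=6.21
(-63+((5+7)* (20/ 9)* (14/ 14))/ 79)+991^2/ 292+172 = 240319793/ 69204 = 3472.63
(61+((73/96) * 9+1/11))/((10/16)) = 23913/220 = 108.70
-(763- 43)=-720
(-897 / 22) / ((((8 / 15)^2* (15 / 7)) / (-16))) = 94185 / 88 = 1070.28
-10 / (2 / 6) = -30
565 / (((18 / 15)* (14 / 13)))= 36725 / 84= 437.20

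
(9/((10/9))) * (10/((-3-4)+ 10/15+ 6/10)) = -1215/86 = -14.13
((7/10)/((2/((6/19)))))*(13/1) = 273/190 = 1.44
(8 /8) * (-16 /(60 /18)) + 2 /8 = -91 /20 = -4.55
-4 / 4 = -1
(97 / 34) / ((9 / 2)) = 97 / 153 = 0.63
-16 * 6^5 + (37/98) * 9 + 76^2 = -11626387/98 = -118636.60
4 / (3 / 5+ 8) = 20 / 43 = 0.47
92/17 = 5.41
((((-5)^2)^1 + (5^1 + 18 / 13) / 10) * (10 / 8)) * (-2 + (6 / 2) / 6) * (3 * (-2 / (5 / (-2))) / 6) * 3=-29997 / 520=-57.69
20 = 20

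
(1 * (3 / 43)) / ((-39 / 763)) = -1.36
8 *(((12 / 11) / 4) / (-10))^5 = -243 / 2013137500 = -0.00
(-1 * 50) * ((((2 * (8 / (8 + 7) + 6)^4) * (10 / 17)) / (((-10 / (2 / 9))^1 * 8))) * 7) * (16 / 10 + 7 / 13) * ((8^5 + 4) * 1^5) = 980389913578432 / 6712875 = 146046204.28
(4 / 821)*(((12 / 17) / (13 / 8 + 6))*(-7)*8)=-21504 / 851377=-0.03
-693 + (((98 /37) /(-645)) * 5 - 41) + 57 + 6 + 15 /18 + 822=1449205 /9546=151.81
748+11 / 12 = 8987 / 12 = 748.92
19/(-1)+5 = -14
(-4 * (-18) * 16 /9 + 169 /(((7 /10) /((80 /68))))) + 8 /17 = 49088 /119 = 412.50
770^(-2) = 1 /592900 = 0.00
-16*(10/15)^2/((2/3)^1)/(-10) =16/15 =1.07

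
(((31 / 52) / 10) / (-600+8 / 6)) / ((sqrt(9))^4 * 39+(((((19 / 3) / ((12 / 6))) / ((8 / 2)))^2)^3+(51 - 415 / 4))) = -555393024 / 17325986510388985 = -0.00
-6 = -6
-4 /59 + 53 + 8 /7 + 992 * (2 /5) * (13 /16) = 376.48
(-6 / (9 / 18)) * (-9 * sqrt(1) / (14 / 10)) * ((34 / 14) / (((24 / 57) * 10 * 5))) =8721 / 980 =8.90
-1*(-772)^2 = -595984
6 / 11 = 0.55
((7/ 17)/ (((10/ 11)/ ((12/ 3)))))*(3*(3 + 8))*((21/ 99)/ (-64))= -539/ 2720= -0.20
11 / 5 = 2.20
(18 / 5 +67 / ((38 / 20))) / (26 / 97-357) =-358124 / 3287285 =-0.11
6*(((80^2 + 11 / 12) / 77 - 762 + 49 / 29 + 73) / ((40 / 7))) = -16189649 / 25520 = -634.39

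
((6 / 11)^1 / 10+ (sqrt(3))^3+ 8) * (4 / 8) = 6.63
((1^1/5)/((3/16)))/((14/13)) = 104/105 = 0.99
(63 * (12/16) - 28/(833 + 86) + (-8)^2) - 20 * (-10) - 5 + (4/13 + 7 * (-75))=-218.47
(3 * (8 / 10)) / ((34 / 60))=72 / 17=4.24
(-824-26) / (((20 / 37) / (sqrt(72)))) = -9435*sqrt(2) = -13343.10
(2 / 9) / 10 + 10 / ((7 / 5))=2257 / 315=7.17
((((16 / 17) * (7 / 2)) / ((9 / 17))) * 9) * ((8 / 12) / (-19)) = -112 / 57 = -1.96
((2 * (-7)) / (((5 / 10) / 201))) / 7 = -804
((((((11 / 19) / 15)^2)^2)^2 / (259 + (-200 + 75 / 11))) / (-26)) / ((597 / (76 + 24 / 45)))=-676730987317 / 1834325456140656993058593750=-0.00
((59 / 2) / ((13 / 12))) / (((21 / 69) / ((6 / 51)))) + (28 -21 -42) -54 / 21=-5977 / 221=-27.05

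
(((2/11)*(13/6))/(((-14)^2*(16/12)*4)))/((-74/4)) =-13/638176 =-0.00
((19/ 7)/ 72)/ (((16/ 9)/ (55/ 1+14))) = 1311/ 896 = 1.46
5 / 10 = 1 / 2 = 0.50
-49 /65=-0.75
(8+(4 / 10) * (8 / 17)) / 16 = 87 / 170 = 0.51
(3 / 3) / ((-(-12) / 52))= 13 / 3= 4.33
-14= -14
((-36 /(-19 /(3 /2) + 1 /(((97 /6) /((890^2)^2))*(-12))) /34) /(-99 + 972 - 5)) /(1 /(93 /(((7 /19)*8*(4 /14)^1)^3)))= 53891163 /917462225908809728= 0.00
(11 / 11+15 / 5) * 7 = 28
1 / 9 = 0.11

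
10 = 10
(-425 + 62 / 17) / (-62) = 7163 / 1054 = 6.80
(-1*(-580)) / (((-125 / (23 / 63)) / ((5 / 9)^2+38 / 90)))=-1.24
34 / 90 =17 / 45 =0.38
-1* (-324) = 324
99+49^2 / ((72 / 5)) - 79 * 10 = -37747 / 72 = -524.26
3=3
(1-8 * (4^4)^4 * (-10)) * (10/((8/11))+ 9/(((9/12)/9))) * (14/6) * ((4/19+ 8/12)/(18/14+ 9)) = 68327203056497525/8208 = 8324464310002.14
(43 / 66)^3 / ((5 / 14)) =556549 / 718740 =0.77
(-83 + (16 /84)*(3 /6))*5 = -414.52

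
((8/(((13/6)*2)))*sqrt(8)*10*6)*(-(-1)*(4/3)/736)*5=600*sqrt(2)/299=2.84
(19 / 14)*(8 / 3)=3.62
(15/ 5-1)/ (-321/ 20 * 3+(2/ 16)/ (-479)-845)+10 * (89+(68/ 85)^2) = 76699194238/ 85563795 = 896.40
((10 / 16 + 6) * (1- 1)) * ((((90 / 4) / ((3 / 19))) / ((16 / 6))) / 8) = 0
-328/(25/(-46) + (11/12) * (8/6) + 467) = -135792/193619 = -0.70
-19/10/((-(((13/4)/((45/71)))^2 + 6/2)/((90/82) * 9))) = 24931800/38914289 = 0.64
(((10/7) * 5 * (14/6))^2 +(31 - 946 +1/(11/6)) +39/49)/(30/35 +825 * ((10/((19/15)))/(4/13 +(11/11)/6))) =-1084257287/23413600287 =-0.05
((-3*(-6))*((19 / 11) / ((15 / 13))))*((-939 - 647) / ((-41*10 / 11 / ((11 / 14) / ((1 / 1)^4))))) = 6463743 / 7175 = 900.87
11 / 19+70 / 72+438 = 300653 / 684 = 439.55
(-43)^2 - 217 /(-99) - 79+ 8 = 176239 /99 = 1780.19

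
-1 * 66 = -66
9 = 9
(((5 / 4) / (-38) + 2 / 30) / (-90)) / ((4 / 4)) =-77 / 205200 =-0.00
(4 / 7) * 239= 136.57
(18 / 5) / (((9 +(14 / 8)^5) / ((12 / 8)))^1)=27648 / 130115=0.21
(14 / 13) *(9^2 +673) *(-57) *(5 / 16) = -57855 / 4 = -14463.75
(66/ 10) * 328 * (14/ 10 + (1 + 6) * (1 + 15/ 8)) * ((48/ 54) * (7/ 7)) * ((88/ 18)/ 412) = 11390456/ 23175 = 491.50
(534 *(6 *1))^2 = 10265616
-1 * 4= -4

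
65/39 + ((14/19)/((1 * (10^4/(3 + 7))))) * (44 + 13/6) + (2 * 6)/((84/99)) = 2107191/133000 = 15.84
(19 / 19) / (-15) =-1 / 15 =-0.07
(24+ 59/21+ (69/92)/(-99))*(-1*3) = -24765/308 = -80.41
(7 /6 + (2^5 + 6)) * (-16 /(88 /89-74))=83660 /9747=8.58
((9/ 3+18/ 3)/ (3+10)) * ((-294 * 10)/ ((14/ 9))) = -17010/ 13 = -1308.46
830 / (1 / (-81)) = -67230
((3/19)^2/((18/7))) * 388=1358/361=3.76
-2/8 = -1/4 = -0.25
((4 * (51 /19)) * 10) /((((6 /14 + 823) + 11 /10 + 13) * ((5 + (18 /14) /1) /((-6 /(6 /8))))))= -1999200 /12253043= -0.16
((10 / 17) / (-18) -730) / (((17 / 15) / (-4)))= 2233900 / 867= 2576.59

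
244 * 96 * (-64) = -1499136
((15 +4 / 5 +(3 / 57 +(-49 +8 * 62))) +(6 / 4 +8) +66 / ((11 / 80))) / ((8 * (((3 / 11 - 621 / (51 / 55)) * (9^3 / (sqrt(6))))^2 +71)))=486733511 / 162293711229643600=0.00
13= 13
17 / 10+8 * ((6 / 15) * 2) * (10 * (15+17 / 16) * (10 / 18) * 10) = 5712.81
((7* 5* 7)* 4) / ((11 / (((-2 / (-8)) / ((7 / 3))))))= 105 / 11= 9.55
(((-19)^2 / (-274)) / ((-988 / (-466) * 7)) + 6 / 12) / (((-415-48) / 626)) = -6418691 / 11544442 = -0.56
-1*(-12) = 12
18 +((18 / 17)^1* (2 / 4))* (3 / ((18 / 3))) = 621 / 34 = 18.26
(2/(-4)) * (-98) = 49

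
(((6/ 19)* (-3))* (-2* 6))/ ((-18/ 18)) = -216/ 19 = -11.37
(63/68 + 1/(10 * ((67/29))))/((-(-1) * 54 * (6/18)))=22091/410040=0.05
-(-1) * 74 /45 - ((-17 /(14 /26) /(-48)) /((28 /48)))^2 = 0.37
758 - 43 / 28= 21181 / 28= 756.46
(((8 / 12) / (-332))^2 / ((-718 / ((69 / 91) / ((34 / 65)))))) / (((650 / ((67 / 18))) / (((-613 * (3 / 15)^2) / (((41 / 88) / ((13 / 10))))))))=10390963 / 3257956006830000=0.00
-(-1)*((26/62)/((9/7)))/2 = 91/558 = 0.16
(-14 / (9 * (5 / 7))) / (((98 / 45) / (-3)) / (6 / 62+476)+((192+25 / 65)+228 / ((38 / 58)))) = -56408898 / 13997027131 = -0.00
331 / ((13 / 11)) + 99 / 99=281.08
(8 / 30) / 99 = 4 / 1485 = 0.00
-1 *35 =-35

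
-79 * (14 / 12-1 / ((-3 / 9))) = -329.17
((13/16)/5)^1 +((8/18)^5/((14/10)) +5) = 171120259/33067440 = 5.17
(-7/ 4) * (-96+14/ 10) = 3311/ 20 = 165.55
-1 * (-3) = 3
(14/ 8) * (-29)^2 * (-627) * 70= -129190215/ 2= -64595107.50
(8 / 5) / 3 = 8 / 15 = 0.53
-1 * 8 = -8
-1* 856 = -856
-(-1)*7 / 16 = 7 / 16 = 0.44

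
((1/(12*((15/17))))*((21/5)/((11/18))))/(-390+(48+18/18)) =-357/187550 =-0.00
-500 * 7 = -3500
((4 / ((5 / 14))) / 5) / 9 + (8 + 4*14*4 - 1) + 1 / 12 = 231.33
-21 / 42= -0.50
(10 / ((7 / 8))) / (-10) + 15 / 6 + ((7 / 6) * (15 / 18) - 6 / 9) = 419 / 252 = 1.66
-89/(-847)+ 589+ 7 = 596.11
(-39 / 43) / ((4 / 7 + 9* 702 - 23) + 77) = -273 / 1918144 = -0.00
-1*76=-76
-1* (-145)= 145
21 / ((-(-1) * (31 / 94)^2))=185556 / 961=193.09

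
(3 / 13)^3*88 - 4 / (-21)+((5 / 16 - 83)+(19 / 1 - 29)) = -91.42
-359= -359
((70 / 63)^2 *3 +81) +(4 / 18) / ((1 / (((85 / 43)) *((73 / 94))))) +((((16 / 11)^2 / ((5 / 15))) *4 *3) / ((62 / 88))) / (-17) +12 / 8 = 50729462269 / 632649798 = 80.19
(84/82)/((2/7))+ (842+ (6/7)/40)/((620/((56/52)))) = 16681403/3304600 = 5.05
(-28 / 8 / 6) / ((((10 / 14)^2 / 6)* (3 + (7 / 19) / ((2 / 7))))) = -6517 / 4075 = -1.60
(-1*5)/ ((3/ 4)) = -20/ 3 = -6.67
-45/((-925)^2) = -9/171125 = -0.00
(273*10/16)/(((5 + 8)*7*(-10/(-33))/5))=30.94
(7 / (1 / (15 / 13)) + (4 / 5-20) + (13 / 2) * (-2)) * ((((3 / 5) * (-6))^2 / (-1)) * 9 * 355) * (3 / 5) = 973897344 / 1625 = 599321.44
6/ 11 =0.55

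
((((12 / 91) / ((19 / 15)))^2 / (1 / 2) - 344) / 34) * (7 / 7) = -514151452 / 50820497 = -10.12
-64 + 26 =-38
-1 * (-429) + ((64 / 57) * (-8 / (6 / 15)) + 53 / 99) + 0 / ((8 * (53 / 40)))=765716 / 1881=407.08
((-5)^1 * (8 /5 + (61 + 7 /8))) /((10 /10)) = -2539 /8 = -317.38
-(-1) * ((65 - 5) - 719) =-659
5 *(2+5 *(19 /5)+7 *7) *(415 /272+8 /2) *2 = 263025 /68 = 3868.01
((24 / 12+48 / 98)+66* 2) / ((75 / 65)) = 17134 / 147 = 116.56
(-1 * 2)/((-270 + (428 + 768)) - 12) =-1/457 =-0.00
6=6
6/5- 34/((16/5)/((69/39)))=-9151/520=-17.60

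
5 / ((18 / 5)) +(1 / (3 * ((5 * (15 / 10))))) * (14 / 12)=389 / 270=1.44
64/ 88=8/ 11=0.73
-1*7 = -7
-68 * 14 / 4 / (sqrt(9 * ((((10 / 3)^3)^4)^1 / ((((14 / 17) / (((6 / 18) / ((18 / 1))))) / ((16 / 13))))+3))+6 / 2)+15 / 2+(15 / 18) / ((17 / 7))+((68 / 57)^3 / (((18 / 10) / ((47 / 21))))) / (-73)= 607533640089340354677083 / 77732054642418904318311 - 86751 * sqrt(18565069409689803) / 34001305750537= 7.47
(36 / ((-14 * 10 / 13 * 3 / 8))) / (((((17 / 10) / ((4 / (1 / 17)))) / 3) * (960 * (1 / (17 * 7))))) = -663 / 5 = -132.60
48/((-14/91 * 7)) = -312/7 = -44.57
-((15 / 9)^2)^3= -15625 / 729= -21.43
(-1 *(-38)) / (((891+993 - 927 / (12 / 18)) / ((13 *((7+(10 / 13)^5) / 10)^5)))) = 2721504490521505897549825607884769 / 13393609008987592402639115532675000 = 0.20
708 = 708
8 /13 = 0.62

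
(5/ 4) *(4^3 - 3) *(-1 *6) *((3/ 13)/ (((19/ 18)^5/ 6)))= -15560592480/ 32189287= -483.41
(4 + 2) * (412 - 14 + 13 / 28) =33471 / 14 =2390.79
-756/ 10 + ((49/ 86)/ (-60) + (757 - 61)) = 640243/ 1032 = 620.39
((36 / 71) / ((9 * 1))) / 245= 4 / 17395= 0.00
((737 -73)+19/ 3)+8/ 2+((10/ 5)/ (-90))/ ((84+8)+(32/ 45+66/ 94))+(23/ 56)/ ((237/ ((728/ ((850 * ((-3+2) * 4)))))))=107354511622469/ 159201100200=674.33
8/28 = 2/7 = 0.29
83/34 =2.44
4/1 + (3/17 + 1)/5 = 72/17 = 4.24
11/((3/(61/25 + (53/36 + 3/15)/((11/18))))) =18.98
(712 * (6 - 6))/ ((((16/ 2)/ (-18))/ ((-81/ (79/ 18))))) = 0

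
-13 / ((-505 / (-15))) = -39 / 101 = -0.39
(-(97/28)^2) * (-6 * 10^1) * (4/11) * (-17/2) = -2225.69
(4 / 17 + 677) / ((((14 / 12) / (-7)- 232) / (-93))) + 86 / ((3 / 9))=12533952 / 23681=529.28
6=6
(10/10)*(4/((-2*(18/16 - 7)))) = 16/47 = 0.34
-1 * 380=-380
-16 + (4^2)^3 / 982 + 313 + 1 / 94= 13900741 / 46154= 301.18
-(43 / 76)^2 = -0.32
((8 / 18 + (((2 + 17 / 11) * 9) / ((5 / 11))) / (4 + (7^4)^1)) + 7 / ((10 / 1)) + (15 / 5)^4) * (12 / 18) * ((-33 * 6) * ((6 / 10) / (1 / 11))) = -331102222 / 4625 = -71589.67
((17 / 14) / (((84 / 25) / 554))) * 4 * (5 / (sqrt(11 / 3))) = 588625 * sqrt(33) / 1617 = 2091.15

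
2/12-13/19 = -59/114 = -0.52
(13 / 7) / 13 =1 / 7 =0.14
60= 60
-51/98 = -0.52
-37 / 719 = -0.05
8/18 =4/9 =0.44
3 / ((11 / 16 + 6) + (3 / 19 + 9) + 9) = 912 / 7553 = 0.12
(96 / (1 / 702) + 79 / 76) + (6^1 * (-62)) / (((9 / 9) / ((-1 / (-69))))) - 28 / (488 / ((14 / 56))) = 14370817239 / 213256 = 67387.63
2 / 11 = 0.18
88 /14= 44 /7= 6.29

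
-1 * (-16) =16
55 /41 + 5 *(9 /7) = 2230 /287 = 7.77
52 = 52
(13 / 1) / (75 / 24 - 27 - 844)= -104 / 6943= -0.01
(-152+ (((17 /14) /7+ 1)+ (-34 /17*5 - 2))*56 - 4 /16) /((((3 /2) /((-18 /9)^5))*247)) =339824 /5187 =65.51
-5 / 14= -0.36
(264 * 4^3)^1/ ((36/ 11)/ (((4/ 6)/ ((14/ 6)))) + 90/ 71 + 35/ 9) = 118761984/ 116759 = 1017.15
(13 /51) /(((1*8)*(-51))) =-13 /20808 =-0.00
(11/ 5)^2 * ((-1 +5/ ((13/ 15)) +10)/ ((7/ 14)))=46464/ 325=142.97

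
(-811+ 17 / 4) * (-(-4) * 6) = -19362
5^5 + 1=3126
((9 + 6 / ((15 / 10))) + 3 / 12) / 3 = 53 / 12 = 4.42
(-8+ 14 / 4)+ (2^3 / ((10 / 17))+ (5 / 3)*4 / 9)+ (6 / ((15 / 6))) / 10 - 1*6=5509 / 1350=4.08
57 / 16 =3.56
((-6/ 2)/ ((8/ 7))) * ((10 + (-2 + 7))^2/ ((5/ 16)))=-1890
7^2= 49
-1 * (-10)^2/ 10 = -10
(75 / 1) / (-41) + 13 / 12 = -367 / 492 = -0.75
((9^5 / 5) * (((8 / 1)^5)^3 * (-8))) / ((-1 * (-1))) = -3324163179957505228.80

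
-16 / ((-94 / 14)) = 112 / 47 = 2.38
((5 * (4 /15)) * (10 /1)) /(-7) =-40 /21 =-1.90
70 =70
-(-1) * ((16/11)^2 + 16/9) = 4240/1089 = 3.89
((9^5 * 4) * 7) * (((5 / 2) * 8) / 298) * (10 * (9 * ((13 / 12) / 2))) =806018850 / 149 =5409522.48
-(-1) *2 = 2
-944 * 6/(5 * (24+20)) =-1416/55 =-25.75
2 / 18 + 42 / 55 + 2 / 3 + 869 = 430918 / 495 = 870.54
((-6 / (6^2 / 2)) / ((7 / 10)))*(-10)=100 / 21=4.76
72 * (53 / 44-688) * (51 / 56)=-1981503 / 44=-45034.16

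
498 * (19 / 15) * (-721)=-2274034 / 5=-454806.80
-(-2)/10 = 1/5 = 0.20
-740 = -740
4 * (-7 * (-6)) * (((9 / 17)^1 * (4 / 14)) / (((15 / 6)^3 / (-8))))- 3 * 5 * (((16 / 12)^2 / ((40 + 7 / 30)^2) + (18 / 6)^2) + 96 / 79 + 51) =-13397394009324 / 14386383875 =-931.26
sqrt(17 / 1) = 4.12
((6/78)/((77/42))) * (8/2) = 24/143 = 0.17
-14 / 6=-7 / 3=-2.33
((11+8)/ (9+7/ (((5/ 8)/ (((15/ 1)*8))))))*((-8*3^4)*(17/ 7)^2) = -1186056/ 22099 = -53.67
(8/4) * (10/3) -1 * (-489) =1487/3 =495.67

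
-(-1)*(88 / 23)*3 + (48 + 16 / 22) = 15232 / 253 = 60.21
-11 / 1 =-11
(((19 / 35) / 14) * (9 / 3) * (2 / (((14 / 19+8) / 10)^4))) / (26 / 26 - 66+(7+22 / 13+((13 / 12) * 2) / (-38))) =-550436807700 / 77700519099077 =-0.01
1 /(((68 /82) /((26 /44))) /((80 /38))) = 5330 /3553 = 1.50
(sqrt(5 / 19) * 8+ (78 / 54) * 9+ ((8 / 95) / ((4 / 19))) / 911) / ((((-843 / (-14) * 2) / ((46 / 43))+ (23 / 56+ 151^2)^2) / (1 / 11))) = 577024 * sqrt(95) / 7837430543974471+ 4271203776 / 1878920848831774495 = 0.00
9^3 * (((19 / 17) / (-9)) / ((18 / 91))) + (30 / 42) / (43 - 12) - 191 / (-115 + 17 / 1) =-11767656 / 25823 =-455.70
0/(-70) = 0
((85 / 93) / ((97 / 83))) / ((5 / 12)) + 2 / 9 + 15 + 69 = 86.10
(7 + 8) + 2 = 17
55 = 55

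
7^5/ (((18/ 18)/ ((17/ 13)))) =285719/ 13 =21978.38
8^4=4096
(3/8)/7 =3/56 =0.05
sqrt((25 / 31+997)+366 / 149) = sqrt(21340768466) / 4619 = 31.63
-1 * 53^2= -2809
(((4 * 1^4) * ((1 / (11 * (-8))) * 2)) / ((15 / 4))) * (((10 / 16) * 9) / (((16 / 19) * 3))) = -19 / 352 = -0.05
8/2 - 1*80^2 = -6396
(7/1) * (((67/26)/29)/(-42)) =-67/4524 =-0.01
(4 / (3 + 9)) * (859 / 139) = 2.06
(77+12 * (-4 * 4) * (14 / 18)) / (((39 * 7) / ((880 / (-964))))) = 6820 / 28197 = 0.24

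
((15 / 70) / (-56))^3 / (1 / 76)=-513 / 120472576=-0.00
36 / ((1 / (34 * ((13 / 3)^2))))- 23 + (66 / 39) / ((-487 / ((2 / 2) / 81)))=11774653349 / 512811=22961.00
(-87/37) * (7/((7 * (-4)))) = 0.59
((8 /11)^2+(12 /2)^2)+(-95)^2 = 9061.53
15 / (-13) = -15 / 13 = -1.15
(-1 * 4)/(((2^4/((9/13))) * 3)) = -3/52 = -0.06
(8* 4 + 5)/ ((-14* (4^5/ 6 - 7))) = -111/ 6874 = -0.02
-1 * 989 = -989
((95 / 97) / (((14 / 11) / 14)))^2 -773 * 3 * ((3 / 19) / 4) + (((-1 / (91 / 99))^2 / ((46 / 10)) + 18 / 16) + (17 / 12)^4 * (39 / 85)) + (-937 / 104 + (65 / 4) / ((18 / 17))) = 40115430443837977 / 1176742459226880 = 34.09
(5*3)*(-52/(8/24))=-2340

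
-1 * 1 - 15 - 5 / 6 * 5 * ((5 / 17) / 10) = -3289 / 204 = -16.12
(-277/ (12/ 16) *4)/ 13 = -4432/ 39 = -113.64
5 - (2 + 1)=2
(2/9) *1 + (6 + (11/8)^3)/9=603/512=1.18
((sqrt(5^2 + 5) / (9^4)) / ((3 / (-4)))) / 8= -sqrt(30) / 39366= -0.00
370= 370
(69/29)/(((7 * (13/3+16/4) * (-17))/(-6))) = 1242/86275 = 0.01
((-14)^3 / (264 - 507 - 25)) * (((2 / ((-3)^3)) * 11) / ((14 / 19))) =-20482 / 1809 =-11.32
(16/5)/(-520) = -0.01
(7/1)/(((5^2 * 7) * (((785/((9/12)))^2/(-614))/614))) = -848241/61622500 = -0.01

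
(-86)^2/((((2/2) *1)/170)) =1257320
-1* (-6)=6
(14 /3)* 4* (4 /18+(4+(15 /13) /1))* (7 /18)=123284 /3159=39.03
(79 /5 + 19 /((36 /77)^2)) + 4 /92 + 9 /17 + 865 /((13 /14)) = 34085177597 /32937840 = 1034.83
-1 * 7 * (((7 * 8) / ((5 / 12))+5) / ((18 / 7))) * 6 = -34153 / 15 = -2276.87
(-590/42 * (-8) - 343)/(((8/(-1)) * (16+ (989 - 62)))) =4843/158424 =0.03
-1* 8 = -8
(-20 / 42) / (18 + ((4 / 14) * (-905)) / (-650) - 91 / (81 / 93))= 2925 / 528769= 0.01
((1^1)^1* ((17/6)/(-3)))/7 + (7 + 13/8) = 4279/504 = 8.49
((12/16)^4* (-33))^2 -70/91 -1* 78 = 25775213/851968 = 30.25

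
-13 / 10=-1.30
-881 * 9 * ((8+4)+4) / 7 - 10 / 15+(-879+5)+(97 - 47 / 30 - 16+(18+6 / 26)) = -51598177 / 2730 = -18900.43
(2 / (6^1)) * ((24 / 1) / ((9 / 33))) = 88 / 3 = 29.33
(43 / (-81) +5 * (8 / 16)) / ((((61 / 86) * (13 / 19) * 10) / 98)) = 12770527 / 321165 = 39.76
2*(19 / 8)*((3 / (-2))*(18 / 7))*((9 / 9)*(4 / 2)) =-513 / 14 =-36.64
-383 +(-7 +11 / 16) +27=-362.31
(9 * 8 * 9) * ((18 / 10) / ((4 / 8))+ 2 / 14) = 84888 / 35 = 2425.37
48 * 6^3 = 10368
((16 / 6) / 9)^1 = 8 / 27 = 0.30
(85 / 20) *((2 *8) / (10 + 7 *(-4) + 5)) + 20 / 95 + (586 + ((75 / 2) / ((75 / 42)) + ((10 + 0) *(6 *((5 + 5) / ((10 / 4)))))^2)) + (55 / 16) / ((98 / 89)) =22542603017 / 387296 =58205.10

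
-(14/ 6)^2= -49/ 9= -5.44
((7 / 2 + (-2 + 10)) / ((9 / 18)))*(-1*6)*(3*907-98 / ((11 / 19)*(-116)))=-119848101 / 319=-375699.38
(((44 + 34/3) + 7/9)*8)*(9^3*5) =1636200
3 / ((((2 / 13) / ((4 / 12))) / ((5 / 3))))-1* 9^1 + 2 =23 / 6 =3.83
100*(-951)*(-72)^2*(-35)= 17254944000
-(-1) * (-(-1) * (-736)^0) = 1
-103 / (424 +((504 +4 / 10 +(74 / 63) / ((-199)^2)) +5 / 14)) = -367101270 / 3310174151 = -0.11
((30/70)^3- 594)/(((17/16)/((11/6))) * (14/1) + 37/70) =-44817300/652141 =-68.72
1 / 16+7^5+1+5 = 16813.06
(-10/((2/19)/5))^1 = -475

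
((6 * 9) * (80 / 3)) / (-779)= -1440 / 779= -1.85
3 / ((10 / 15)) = 9 / 2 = 4.50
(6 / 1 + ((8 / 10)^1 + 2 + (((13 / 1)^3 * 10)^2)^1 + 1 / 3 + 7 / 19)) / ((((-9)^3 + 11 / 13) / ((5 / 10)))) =-447083192426 / 1348905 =-331441.57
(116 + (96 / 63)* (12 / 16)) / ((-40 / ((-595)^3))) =1233777125 / 2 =616888562.50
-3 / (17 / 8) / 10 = -12 / 85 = -0.14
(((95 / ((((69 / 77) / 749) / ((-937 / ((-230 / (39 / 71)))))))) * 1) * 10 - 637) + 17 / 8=533720495719 / 300472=1776273.65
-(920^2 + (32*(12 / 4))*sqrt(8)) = -846400 - 192*sqrt(2) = -846671.53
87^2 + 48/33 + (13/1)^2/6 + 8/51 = 2841943/374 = 7598.78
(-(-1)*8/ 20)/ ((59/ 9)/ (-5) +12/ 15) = -0.78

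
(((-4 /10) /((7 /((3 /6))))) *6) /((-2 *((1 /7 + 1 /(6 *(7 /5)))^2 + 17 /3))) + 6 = 304266 /50585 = 6.01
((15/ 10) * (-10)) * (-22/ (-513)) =-110/ 171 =-0.64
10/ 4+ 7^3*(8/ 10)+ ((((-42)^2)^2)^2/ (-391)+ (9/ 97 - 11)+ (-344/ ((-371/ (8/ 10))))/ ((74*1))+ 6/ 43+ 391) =-5543832947441477300811/ 223868289470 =-24763815190.47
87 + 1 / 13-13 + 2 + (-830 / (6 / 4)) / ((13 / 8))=-10313 / 39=-264.44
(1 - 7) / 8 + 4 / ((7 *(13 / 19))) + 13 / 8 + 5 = 6.71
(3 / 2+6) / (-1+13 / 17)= -255 / 8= -31.88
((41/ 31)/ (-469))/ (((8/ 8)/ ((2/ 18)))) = -41/ 130851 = -0.00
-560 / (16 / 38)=-1330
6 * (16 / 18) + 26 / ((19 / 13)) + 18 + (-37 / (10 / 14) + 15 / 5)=-2188 / 285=-7.68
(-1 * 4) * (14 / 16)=-7 / 2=-3.50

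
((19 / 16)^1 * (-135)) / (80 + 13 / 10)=-4275 / 2168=-1.97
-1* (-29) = 29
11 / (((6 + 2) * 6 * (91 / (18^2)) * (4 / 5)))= 1485 / 1456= 1.02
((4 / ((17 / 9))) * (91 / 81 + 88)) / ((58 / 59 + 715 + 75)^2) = 25129339 / 83304760068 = 0.00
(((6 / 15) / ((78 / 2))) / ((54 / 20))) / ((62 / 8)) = 16 / 32643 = 0.00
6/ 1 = 6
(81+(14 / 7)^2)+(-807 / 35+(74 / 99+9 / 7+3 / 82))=18187909 / 284130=64.01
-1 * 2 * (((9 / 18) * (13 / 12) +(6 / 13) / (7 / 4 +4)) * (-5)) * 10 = 111575 / 1794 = 62.19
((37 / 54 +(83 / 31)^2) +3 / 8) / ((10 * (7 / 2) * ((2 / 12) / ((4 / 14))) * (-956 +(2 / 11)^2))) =-206679253 / 490219092720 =-0.00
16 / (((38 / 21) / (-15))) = -2520 / 19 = -132.63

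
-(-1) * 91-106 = -15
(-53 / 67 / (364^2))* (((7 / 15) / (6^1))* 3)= -53 / 38045280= -0.00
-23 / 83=-0.28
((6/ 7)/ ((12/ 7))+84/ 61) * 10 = 18.77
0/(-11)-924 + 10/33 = -30482/33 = -923.70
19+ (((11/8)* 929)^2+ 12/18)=1631706.56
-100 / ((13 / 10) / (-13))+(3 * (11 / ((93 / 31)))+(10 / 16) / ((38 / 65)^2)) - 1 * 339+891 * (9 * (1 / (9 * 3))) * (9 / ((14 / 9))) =193441715 / 80864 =2392.19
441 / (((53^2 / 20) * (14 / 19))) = 11970 / 2809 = 4.26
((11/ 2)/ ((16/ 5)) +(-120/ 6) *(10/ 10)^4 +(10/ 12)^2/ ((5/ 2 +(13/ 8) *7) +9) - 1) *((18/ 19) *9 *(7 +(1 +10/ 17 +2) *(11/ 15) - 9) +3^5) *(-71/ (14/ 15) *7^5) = 7708987061875659/ 1260992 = 6113430586.30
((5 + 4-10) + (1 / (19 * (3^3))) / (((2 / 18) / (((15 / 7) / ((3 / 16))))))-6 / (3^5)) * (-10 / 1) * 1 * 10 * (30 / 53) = 8879000 / 190323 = 46.65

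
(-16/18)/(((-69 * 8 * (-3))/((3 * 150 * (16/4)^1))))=-200/207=-0.97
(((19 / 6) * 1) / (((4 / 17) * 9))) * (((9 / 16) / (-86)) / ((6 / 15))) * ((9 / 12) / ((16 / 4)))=-1615 / 352256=-0.00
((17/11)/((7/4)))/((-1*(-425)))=4/1925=0.00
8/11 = 0.73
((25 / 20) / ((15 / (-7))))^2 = 49 / 144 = 0.34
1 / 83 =0.01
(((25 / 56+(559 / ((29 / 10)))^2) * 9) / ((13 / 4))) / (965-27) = 15749231625 / 143572156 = 109.70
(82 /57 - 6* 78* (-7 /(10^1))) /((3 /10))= 187552 /171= 1096.80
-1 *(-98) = 98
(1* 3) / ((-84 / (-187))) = 6.68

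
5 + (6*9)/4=18.50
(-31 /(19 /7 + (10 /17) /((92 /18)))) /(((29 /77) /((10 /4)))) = -2969645 /40832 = -72.73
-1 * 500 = -500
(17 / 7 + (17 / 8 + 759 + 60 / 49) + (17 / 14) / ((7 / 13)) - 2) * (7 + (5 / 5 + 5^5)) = 939564769 / 392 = 2396848.90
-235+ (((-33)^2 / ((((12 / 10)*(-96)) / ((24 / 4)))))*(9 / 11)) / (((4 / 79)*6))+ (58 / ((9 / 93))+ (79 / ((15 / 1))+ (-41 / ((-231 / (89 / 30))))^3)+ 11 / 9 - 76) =1514582613627143 / 10650001824000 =142.21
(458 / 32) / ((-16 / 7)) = -1603 / 256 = -6.26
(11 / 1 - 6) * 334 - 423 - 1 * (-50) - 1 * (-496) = 1793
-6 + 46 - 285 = -245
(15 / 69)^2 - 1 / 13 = -204 / 6877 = -0.03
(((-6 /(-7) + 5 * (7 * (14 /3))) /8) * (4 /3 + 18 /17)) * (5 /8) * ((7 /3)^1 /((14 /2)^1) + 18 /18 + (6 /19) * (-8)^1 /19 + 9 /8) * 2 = 2648423885 /18558288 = 142.71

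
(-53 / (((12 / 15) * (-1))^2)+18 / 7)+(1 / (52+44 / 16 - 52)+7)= -89785 / 1232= -72.88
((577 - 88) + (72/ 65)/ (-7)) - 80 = 186023/ 455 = 408.84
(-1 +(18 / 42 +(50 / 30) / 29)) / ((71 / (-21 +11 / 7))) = 42568 / 302673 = 0.14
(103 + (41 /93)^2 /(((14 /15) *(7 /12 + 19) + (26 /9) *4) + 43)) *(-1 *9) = -389310225 /419957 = -927.02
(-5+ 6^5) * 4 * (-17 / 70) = -264214 / 35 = -7548.97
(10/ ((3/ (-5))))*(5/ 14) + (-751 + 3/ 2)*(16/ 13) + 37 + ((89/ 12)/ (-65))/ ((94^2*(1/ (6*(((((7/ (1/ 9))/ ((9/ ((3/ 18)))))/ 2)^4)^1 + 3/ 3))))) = -11432946857867/ 12825630720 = -891.41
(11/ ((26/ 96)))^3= 147197952/ 2197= 66999.52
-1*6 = -6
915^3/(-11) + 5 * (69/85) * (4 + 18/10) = -65115152364/935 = -69641874.19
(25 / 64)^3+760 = 760.06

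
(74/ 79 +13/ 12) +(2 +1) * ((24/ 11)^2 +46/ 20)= 23.20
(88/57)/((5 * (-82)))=-44/11685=-0.00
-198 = -198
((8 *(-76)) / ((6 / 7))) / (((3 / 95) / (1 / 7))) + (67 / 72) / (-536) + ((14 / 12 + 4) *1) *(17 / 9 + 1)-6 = -5529539 / 1728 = -3199.96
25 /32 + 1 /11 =307 /352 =0.87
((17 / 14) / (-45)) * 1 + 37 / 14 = 824 / 315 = 2.62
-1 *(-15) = 15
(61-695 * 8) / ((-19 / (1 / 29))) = 9.98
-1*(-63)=63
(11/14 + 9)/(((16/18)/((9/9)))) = 1233/112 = 11.01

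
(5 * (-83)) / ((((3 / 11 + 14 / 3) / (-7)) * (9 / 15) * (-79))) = -159775 / 12877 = -12.41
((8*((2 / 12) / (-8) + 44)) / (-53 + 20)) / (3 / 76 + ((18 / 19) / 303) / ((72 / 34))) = -8102018 / 31119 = -260.36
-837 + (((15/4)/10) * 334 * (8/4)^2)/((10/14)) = -678/5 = -135.60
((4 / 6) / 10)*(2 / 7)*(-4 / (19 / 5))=-8 / 399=-0.02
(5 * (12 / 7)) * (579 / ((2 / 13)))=225810 / 7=32258.57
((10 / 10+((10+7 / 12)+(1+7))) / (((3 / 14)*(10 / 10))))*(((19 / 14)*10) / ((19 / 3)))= 1175 / 6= 195.83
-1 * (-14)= 14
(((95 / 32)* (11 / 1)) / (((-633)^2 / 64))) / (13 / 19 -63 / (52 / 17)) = -2064920 / 7882754697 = -0.00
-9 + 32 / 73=-625 / 73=-8.56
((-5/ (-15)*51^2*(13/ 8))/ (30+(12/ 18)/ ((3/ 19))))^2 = 10289870721/ 6071296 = 1694.84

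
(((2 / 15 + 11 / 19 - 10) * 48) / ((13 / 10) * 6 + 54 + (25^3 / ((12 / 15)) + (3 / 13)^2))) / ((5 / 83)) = -2376286016 / 6291345455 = -0.38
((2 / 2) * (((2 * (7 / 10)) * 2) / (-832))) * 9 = -63 / 2080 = -0.03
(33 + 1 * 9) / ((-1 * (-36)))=1.17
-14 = -14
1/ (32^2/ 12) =3/ 256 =0.01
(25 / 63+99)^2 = 9879.73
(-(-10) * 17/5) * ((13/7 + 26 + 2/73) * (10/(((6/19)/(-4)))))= -184097080/1533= -120089.42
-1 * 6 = -6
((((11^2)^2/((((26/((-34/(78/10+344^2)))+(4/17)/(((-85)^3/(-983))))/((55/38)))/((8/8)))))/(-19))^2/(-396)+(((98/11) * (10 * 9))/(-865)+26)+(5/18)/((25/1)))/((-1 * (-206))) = 3998309515631938896989070500849259391/32835541651905213816818175530446983840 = 0.12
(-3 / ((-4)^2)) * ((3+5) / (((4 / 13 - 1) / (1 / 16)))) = 0.14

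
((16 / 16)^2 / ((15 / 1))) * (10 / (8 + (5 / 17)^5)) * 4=11358856 / 34085943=0.33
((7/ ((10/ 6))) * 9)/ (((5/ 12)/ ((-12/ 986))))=-13608/ 12325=-1.10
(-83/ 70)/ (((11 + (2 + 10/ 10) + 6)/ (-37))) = 3071/ 1400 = 2.19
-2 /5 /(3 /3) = -0.40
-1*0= 0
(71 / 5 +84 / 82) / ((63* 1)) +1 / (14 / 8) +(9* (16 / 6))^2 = 7449541 / 12915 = 576.81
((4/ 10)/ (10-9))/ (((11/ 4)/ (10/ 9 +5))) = 8/ 9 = 0.89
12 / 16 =3 / 4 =0.75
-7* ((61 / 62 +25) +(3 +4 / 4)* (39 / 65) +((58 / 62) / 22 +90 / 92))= -16143449 / 78430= -205.83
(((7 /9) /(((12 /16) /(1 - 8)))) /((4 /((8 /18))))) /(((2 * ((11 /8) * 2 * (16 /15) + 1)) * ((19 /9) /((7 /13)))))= -3430 /131157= -0.03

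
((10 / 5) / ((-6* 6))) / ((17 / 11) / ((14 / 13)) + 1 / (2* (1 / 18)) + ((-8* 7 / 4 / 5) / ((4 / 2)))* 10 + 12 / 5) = 385 / 8073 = 0.05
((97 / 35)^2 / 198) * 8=37636 / 121275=0.31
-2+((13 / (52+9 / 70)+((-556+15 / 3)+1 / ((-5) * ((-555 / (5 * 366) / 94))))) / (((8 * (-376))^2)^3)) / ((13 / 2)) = -500049023230053488928179801 / 250024511615026744451399680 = -2.00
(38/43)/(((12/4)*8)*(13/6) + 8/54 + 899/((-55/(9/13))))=733590/33895309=0.02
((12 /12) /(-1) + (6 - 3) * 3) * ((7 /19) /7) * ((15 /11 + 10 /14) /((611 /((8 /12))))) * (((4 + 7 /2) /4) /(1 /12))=19200 /893893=0.02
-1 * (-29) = 29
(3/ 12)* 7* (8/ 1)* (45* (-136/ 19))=-85680/ 19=-4509.47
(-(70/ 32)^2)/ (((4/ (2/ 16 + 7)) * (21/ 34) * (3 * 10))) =-11305/ 24576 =-0.46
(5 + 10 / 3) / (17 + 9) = 25 / 78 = 0.32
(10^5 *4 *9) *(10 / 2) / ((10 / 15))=27000000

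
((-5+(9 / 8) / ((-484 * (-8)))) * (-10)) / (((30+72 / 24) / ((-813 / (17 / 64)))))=-209850205 / 45254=-4637.16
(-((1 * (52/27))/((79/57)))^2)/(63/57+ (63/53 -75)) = 982977008/37011720015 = 0.03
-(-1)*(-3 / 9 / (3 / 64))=-64 / 9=-7.11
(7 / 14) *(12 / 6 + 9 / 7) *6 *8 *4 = 2208 / 7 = 315.43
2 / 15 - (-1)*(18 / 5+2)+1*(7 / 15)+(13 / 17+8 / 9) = 6008 / 765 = 7.85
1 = 1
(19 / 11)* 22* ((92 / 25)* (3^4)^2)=22937256 / 25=917490.24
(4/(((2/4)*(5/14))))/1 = 112/5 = 22.40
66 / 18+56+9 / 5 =922 / 15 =61.47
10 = 10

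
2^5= 32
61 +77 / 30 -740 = -20293 / 30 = -676.43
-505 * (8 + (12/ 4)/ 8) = -33835/ 8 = -4229.38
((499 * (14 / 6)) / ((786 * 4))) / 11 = 3493 / 103752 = 0.03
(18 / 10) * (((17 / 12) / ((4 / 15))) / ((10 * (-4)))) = -153 / 640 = -0.24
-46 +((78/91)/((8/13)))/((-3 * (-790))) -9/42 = -1022247/22120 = -46.21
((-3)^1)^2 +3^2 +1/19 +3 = 21.05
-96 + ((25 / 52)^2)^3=-1897734387119 / 19770609664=-95.99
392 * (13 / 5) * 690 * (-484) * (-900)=306334828800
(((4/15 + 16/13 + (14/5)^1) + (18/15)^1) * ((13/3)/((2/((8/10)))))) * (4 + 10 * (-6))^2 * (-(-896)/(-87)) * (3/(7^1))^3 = -17563648/725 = -24225.72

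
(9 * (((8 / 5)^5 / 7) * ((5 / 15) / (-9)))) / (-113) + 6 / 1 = 44526518 / 7415625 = 6.00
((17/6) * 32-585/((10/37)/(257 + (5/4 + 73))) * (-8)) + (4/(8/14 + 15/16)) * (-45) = 2908099463/507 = 5735896.38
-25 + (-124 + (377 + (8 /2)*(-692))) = -2540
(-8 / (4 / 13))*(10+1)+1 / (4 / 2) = -571 / 2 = -285.50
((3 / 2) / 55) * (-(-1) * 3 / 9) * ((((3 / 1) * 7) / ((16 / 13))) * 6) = 819 / 880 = 0.93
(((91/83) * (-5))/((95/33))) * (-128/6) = 40.62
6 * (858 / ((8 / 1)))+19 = 1325 / 2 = 662.50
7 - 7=0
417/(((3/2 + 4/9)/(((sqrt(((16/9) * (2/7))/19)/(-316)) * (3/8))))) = -3753 * sqrt(266)/1470980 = -0.04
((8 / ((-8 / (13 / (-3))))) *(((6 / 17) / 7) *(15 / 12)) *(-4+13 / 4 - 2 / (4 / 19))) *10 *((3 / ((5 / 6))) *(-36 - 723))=18204615 / 238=76489.98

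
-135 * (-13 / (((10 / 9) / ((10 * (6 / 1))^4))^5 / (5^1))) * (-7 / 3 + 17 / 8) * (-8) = 3157427808511450546176000000000000000000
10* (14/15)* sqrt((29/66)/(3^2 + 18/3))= 1.60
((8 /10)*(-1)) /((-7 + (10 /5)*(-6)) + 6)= 0.06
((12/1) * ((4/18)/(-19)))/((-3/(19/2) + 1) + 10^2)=-8/5739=-0.00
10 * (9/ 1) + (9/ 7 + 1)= 646/ 7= 92.29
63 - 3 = 60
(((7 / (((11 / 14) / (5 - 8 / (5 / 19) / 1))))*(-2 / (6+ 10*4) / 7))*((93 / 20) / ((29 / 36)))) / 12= 248031 / 366850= 0.68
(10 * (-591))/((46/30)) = -88650/23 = -3854.35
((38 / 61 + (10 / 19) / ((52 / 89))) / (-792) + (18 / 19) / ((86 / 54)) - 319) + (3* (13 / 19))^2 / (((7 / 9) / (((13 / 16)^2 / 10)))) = -6945710791730759 / 21838461765120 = -318.05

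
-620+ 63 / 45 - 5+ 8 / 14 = -21806 / 35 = -623.03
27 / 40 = 0.68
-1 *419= -419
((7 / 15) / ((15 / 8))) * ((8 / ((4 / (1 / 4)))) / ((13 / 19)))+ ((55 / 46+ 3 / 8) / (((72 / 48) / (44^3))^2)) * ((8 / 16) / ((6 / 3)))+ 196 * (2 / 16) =170387323052147 / 134550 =1266349483.85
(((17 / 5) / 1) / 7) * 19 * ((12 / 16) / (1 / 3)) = 2907 / 140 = 20.76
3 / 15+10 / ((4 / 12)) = 151 / 5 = 30.20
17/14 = 1.21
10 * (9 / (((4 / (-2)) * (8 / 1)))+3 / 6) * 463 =-2315 / 8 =-289.38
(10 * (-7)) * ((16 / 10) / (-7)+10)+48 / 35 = -23892 / 35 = -682.63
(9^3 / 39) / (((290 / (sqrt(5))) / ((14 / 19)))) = 0.11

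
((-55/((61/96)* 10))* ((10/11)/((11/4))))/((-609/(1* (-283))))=-1.33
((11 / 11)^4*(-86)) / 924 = -43 / 462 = -0.09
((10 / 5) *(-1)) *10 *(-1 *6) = 120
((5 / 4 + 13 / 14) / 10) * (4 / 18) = 61 / 1260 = 0.05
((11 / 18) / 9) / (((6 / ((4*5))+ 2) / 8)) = 440 / 1863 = 0.24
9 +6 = 15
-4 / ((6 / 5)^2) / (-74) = 25 / 666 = 0.04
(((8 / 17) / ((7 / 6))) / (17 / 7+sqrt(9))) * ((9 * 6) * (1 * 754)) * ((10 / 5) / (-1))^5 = -31269888 / 323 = -96810.80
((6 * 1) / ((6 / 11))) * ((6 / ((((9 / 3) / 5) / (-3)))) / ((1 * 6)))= -55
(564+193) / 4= 757 / 4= 189.25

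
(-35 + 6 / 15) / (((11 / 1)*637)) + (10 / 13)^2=267251 / 455455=0.59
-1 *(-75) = 75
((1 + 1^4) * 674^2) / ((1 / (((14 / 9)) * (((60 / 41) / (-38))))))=-127197280 / 2337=-54427.59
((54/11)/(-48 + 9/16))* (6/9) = -192/2783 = -0.07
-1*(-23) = 23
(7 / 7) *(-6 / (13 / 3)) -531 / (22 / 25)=-172971 / 286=-604.79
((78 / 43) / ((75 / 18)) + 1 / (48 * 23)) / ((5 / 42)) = 3.66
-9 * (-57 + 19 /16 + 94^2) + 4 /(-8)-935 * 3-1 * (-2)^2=-1309299 /16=-81831.19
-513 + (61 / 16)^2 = -127607 / 256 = -498.46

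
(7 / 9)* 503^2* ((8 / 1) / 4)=3542126 / 9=393569.56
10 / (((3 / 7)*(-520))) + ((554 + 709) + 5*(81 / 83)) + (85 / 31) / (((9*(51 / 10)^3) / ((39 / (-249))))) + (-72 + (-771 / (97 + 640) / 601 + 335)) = 6371136251994896549 / 4161876665779404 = 1530.83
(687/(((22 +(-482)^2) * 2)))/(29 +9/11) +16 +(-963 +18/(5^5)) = -946.99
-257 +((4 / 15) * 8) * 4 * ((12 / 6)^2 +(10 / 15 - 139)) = -1403.31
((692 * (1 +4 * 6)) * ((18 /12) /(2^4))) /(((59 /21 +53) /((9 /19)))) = 2452275 /178144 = 13.77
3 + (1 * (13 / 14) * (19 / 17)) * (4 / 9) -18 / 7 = 953 / 1071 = 0.89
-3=-3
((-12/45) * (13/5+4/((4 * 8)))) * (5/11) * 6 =-109/55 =-1.98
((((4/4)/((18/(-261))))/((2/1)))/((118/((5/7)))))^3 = -3048625/36067838464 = -0.00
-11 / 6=-1.83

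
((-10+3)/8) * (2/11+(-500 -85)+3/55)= 112567/220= 511.67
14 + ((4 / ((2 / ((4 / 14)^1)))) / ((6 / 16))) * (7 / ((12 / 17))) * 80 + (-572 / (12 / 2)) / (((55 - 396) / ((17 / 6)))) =341407 / 279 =1223.68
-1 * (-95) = 95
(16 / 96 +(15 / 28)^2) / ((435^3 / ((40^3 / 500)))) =8536 / 12099992625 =0.00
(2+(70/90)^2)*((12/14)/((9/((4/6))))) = 844/5103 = 0.17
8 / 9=0.89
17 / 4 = 4.25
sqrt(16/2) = 2 *sqrt(2) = 2.83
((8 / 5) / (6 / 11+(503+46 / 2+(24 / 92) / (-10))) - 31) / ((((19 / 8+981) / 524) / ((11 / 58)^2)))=-2618006067864 / 4406664860909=-0.59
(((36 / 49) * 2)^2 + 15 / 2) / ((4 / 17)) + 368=7857055 / 19208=409.05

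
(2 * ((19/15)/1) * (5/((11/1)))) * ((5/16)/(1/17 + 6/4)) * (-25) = -40375/6996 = -5.77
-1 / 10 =-0.10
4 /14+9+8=121 /7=17.29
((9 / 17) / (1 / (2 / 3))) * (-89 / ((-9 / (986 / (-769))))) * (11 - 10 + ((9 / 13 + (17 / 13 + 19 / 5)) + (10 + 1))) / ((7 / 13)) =-11944868 / 80745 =-147.93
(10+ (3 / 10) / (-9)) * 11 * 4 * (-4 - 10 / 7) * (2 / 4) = -124982 / 105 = -1190.30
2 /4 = 1 /2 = 0.50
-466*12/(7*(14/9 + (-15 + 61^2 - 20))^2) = -0.00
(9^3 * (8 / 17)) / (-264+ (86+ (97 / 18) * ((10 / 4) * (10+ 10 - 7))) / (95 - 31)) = -1.32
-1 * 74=-74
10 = 10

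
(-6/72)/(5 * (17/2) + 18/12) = -1/528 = -0.00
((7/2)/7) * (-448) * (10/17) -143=-4671/17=-274.76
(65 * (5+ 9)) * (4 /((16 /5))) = 2275 /2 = 1137.50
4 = 4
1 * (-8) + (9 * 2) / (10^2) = -391 / 50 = -7.82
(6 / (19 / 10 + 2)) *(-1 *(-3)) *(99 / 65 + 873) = 682128 / 169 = 4036.26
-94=-94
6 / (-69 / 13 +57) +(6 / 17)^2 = 7789 / 32368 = 0.24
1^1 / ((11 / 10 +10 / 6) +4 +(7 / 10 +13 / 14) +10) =210 / 3863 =0.05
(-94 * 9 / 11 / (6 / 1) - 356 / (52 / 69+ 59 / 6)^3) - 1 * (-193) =228542414770 / 1270514333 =179.88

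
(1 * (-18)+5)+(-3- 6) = -22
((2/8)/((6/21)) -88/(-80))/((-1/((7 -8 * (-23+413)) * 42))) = 5164467/20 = 258223.35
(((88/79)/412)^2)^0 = 1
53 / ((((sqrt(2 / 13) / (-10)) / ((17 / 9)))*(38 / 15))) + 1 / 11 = 1 / 11 - 22525*sqrt(26) / 114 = -1007.41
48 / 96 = 1 / 2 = 0.50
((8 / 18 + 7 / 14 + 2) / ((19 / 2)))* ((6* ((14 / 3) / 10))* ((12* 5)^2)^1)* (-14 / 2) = -415520 / 19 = -21869.47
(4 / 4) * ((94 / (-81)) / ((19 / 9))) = -94 / 171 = -0.55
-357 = -357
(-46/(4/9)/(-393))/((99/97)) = 2231/8646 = 0.26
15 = 15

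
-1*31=-31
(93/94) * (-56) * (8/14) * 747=-1111536/47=-23649.70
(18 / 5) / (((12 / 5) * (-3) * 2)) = -1 / 4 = -0.25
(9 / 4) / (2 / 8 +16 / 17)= 17 / 9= 1.89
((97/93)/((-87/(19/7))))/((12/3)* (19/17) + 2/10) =-156655/22484889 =-0.01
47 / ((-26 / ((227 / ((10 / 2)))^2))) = -2421863 / 650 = -3725.94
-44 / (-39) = 44 / 39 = 1.13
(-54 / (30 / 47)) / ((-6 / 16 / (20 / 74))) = 2256 / 37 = 60.97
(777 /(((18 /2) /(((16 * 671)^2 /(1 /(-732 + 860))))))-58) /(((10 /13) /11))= 273212635811687 /15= 18214175720779.13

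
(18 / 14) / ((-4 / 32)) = -72 / 7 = -10.29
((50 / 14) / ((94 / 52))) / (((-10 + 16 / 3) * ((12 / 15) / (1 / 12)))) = -1625 / 36848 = -0.04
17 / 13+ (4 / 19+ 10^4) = 2470375 / 247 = 10001.52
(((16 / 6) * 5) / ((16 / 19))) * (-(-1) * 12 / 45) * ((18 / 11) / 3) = 76 / 33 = 2.30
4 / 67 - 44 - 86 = -8706 / 67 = -129.94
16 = 16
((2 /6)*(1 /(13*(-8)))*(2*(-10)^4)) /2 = -1250 /39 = -32.05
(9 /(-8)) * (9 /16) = -81 /128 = -0.63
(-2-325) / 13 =-327 / 13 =-25.15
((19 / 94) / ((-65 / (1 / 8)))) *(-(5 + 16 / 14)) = 817 / 342160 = 0.00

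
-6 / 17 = -0.35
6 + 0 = 6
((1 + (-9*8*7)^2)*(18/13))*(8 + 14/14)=41150754/13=3165442.62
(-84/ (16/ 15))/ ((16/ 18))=-2835/ 32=-88.59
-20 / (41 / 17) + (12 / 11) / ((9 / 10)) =-9580 / 1353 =-7.08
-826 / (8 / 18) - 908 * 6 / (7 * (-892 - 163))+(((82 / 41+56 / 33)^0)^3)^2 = -27424379 / 14770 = -1856.76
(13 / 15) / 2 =13 / 30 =0.43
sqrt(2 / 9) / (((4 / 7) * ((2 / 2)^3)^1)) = 0.82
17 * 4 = 68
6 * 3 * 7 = 126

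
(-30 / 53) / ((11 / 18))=-540 / 583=-0.93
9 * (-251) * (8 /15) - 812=-10084 /5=-2016.80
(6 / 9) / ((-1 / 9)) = -6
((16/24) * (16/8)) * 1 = 4/3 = 1.33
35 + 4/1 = 39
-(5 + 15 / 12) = -25 / 4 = -6.25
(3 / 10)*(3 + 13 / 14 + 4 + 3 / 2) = 99 / 35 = 2.83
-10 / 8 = -5 / 4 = -1.25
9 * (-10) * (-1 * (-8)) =-720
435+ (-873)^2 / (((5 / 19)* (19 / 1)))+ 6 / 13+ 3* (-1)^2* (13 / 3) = 9936827 / 65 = 152874.26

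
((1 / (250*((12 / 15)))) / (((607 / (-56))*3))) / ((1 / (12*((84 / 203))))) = -336 / 440075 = -0.00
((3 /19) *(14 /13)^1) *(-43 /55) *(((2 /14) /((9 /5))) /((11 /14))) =-1204 /89661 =-0.01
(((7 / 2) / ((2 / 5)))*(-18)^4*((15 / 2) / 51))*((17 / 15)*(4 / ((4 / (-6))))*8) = -7348320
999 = 999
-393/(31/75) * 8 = -235800/31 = -7606.45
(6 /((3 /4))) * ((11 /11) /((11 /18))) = 144 /11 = 13.09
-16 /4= -4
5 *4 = 20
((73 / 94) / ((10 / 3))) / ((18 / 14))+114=321991 / 2820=114.18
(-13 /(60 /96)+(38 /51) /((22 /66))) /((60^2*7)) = -263 /357000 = -0.00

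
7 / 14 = 1 / 2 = 0.50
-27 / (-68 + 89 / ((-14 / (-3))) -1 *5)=378 / 755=0.50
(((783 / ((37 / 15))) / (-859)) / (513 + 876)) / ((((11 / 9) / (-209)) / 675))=451888875 / 14715529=30.71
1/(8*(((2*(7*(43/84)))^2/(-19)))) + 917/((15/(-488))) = -1654842773/55470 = -29833.11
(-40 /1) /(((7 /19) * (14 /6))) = -2280 /49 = -46.53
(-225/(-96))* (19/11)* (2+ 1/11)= 32775/3872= 8.46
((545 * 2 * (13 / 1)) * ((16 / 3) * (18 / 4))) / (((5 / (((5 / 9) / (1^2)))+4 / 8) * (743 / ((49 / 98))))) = 340080 / 14117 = 24.09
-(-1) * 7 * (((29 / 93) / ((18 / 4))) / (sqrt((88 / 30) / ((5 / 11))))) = 1015 * sqrt(3) / 9207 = 0.19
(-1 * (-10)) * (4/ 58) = 20/ 29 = 0.69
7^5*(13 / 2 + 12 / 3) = 352947 / 2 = 176473.50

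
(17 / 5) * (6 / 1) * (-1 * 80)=-1632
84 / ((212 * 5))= 21 / 265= 0.08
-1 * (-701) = 701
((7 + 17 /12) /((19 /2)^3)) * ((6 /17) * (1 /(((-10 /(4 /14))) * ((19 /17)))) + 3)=133926 /4561235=0.03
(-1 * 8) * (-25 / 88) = 25 / 11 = 2.27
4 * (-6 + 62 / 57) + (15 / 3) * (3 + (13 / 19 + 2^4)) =4490 / 57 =78.77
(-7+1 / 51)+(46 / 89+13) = 29669 / 4539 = 6.54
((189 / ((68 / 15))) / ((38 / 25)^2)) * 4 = 1771875 / 24548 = 72.18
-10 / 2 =-5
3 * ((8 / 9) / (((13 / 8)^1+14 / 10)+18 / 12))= 320 / 543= 0.59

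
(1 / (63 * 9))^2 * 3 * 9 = 1 / 11907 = 0.00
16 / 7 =2.29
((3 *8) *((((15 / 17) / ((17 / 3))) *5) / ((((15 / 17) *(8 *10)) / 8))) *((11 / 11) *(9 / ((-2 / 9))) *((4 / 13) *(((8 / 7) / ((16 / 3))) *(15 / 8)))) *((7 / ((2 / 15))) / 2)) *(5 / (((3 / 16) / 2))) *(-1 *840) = 2755620000 / 221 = 12468868.78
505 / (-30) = -101 / 6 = -16.83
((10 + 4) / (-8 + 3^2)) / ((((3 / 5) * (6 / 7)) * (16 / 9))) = 245 / 16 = 15.31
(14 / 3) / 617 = 0.01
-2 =-2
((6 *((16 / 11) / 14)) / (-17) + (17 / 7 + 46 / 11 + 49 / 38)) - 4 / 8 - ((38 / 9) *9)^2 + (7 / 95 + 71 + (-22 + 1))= -172426057 / 124355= -1386.56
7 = 7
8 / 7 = 1.14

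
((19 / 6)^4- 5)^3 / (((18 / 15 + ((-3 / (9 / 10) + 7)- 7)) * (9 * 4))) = -11361.01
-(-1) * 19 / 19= 1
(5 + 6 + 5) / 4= 4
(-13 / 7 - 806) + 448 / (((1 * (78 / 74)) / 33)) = 1202837 / 91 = 13217.99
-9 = -9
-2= -2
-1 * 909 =-909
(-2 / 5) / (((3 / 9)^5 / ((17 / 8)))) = -4131 / 20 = -206.55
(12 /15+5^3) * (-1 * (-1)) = 629 /5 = 125.80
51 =51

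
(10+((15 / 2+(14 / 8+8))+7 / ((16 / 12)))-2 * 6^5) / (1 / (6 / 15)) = -31039 / 5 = -6207.80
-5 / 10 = -1 / 2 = -0.50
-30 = -30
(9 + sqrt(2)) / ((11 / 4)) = 4* sqrt(2) / 11 + 36 / 11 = 3.79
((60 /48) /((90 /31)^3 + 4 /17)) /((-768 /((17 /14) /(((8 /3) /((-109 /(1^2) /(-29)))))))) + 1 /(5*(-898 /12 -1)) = -37194852548699 /13524828486041600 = -0.00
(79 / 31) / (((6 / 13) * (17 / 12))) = 2054 / 527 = 3.90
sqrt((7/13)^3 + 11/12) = sqrt(1103037)/1014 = 1.04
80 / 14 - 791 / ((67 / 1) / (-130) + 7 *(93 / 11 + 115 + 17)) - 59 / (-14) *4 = 214105744 / 9836491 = 21.77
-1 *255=-255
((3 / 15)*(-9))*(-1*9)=81 / 5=16.20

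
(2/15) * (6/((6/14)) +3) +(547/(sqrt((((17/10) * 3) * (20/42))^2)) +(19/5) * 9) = 66734/255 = 261.70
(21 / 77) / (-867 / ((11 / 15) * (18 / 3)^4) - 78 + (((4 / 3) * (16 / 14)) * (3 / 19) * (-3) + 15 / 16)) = -7182 / 2072395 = -0.00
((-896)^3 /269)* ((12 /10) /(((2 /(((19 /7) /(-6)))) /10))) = 1952448512 /269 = 7258172.91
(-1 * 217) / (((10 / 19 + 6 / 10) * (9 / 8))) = -164920 / 963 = -171.26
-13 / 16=-0.81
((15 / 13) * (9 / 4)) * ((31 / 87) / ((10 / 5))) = 1395 / 3016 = 0.46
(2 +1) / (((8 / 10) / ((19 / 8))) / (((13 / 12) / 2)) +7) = 0.39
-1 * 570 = -570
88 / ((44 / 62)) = 124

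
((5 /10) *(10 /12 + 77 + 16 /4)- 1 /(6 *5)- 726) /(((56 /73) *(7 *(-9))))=3000811 /211680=14.18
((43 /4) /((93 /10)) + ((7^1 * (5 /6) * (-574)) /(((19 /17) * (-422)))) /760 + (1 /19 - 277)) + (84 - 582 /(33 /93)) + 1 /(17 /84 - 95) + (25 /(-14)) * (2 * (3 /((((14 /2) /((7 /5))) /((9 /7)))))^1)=-892545023181022793 /486472247335536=-1834.73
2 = 2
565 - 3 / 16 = 9037 / 16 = 564.81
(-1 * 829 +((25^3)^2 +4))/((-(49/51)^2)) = -635007619800/2401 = -264476309.79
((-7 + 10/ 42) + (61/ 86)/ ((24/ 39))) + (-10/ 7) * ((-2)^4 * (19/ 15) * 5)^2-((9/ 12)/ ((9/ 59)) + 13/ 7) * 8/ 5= -3182674877/ 216720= -14685.65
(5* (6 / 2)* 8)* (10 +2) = 1440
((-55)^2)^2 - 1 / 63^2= 36318830624 / 3969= 9150625.00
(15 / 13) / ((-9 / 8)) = -40 / 39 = -1.03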